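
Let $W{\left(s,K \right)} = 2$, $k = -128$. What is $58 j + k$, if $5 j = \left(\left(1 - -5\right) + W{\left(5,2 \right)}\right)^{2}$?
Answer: $\frac{3072}{5} \approx 614.4$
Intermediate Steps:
$j = \frac{64}{5}$ ($j = \frac{\left(\left(1 - -5\right) + 2\right)^{2}}{5} = \frac{\left(\left(1 + 5\right) + 2\right)^{2}}{5} = \frac{\left(6 + 2\right)^{2}}{5} = \frac{8^{2}}{5} = \frac{1}{5} \cdot 64 = \frac{64}{5} \approx 12.8$)
$58 j + k = 58 \cdot \frac{64}{5} - 128 = \frac{3712}{5} - 128 = \frac{3072}{5}$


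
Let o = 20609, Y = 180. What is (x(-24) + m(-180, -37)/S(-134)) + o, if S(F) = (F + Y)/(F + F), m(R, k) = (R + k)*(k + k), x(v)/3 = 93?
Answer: -1671348/23 ≈ -72667.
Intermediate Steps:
x(v) = 279 (x(v) = 3*93 = 279)
m(R, k) = 2*k*(R + k) (m(R, k) = (R + k)*(2*k) = 2*k*(R + k))
S(F) = (180 + F)/(2*F) (S(F) = (F + 180)/(F + F) = (180 + F)/((2*F)) = (180 + F)*(1/(2*F)) = (180 + F)/(2*F))
(x(-24) + m(-180, -37)/S(-134)) + o = (279 + (2*(-37)*(-180 - 37))/(((½)*(180 - 134)/(-134)))) + 20609 = (279 + (2*(-37)*(-217))/(((½)*(-1/134)*46))) + 20609 = (279 + 16058/(-23/134)) + 20609 = (279 + 16058*(-134/23)) + 20609 = (279 - 2151772/23) + 20609 = -2145355/23 + 20609 = -1671348/23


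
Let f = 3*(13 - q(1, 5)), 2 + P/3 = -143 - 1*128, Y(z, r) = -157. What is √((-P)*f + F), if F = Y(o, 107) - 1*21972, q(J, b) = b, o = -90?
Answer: I*√2473 ≈ 49.729*I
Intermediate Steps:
P = -819 (P = -6 + 3*(-143 - 1*128) = -6 + 3*(-143 - 128) = -6 + 3*(-271) = -6 - 813 = -819)
f = 24 (f = 3*(13 - 1*5) = 3*(13 - 5) = 3*8 = 24)
F = -22129 (F = -157 - 1*21972 = -157 - 21972 = -22129)
√((-P)*f + F) = √(-1*(-819)*24 - 22129) = √(819*24 - 22129) = √(19656 - 22129) = √(-2473) = I*√2473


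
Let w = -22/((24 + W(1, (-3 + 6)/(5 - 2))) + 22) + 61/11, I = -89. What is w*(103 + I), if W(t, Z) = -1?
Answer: 35042/495 ≈ 70.792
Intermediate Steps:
w = 2503/495 (w = -22/((24 - 1) + 22) + 61/11 = -22/(23 + 22) + 61*(1/11) = -22/45 + 61/11 = 2503/495 ≈ 5.0566)
w*(103 + I) = 2503*(103 - 89)/495 = (2503/495)*14 = 35042/495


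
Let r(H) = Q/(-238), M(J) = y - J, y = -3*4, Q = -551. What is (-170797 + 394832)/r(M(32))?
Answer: 53320330/551 ≈ 96770.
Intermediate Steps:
y = -12
M(J) = -12 - J
r(H) = 551/238 (r(H) = -551/(-238) = -551*(-1/238) = 551/238)
(-170797 + 394832)/r(M(32)) = (-170797 + 394832)/(551/238) = 224035*(238/551) = 53320330/551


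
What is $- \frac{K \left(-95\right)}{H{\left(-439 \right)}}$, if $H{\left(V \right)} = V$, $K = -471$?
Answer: $\frac{44745}{439} \approx 101.92$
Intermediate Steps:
$- \frac{K \left(-95\right)}{H{\left(-439 \right)}} = - \frac{\left(-471\right) \left(-95\right)}{-439} = - \frac{44745 \left(-1\right)}{439} = \left(-1\right) \left(- \frac{44745}{439}\right) = \frac{44745}{439}$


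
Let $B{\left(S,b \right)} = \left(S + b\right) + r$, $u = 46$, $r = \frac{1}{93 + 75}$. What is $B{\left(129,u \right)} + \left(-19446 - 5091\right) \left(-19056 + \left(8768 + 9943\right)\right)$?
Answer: $\frac{1422193921}{168} \approx 8.4654 \cdot 10^{6}$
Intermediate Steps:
$r = \frac{1}{168} \approx 0.0059524$
$B{\left(S,b \right)} = \frac{1}{168} + S + b$ ($B{\left(S,b \right)} = \left(S + b\right) + \frac{1}{168} = \frac{1}{168} + S + b$)
$B{\left(129,u \right)} + \left(-19446 - 5091\right) \left(-19056 + \left(8768 + 9943\right)\right) = \left(\frac{1}{168} + 129 + 46\right) + \left(-19446 - 5091\right) \left(-19056 + \left(8768 + 9943\right)\right) = \frac{29401}{168} - 24537 \left(-19056 + 18711\right) = \frac{29401}{168} - -8465265 = \frac{29401}{168} + 8465265 = \frac{1422193921}{168}$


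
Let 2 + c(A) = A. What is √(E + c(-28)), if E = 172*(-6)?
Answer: 3*I*√118 ≈ 32.588*I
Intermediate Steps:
c(A) = -2 + A
E = -1032
√(E + c(-28)) = √(-1032 + (-2 - 28)) = √(-1032 - 30) = √(-1062) = 3*I*√118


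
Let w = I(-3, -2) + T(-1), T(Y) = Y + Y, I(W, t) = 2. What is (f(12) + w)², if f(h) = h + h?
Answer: 576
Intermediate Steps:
T(Y) = 2*Y
f(h) = 2*h
w = 0 (w = 2 + 2*(-1) = 2 - 2 = 0)
(f(12) + w)² = (2*12 + 0)² = (24 + 0)² = 24² = 576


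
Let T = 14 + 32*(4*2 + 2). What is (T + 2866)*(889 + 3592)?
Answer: 14339200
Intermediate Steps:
T = 334 (T = 14 + 32*(8 + 2) = 14 + 32*10 = 14 + 320 = 334)
(T + 2866)*(889 + 3592) = (334 + 2866)*(889 + 3592) = 3200*4481 = 14339200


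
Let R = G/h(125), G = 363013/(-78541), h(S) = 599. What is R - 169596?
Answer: -7978823785177/47046059 ≈ -1.6960e+5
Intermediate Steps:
G = -363013/78541 (G = 363013*(-1/78541) = -363013/78541 ≈ -4.6220)
R = -363013/47046059 (R = -363013/78541/599 = -363013/78541*1/599 = -363013/47046059 ≈ -0.0077161)
R - 169596 = -363013/47046059 - 169596 = -7978823785177/47046059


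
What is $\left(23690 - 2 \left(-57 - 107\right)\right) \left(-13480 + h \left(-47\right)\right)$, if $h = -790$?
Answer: $568025700$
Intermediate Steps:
$\left(23690 - 2 \left(-57 - 107\right)\right) \left(-13480 + h \left(-47\right)\right) = \left(23690 - 2 \left(-57 - 107\right)\right) \left(-13480 - -37130\right) = \left(23690 - -328\right) \left(-13480 + 37130\right) = \left(23690 + 328\right) 23650 = 24018 \cdot 23650 = 568025700$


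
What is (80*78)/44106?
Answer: 1040/7351 ≈ 0.14148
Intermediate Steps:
(80*78)/44106 = 6240*(1/44106) = 1040/7351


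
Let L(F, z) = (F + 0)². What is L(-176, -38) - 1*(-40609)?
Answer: 71585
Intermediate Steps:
L(F, z) = F²
L(-176, -38) - 1*(-40609) = (-176)² - 1*(-40609) = 30976 + 40609 = 71585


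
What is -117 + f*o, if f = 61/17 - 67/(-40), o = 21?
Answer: -4401/680 ≈ -6.4721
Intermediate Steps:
f = 3579/680 (f = 61*(1/17) - 67*(-1/40) = 61/17 + 67/40 = 3579/680 ≈ 5.2632)
-117 + f*o = -117 + (3579/680)*21 = -117 + 75159/680 = -4401/680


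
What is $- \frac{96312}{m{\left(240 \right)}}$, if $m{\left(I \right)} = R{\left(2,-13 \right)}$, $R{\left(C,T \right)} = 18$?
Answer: $- \frac{16052}{3} \approx -5350.7$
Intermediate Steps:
$m{\left(I \right)} = 18$
$- \frac{96312}{m{\left(240 \right)}} = - \frac{96312}{18} = \left(-96312\right) \frac{1}{18} = - \frac{16052}{3}$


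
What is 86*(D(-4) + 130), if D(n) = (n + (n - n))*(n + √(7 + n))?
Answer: 12556 - 344*√3 ≈ 11960.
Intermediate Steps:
D(n) = n*(n + √(7 + n)) (D(n) = (n + 0)*(n + √(7 + n)) = n*(n + √(7 + n)))
86*(D(-4) + 130) = 86*(-4*(-4 + √(7 - 4)) + 130) = 86*(-4*(-4 + √3) + 130) = 86*((16 - 4*√3) + 130) = 86*(146 - 4*√3) = 12556 - 344*√3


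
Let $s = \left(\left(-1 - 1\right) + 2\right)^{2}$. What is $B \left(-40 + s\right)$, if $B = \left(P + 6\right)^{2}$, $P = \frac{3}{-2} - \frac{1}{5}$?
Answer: $- \frac{3698}{5} \approx -739.6$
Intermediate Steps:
$s = 0$ ($s = \left(\left(-1 - 1\right) + 2\right)^{2} = \left(-2 + 2\right)^{2} = 0^{2} = 0$)
$P = - \frac{17}{10}$ ($P = 3 \left(- \frac{1}{2}\right) - \frac{1}{5} = - \frac{3}{2} - \frac{1}{5} = - \frac{17}{10} \approx -1.7$)
$B = \frac{1849}{100}$ ($B = \left(- \frac{17}{10} + 6\right)^{2} = \left(\frac{43}{10}\right)^{2} = \frac{1849}{100} \approx 18.49$)
$B \left(-40 + s\right) = \frac{1849 \left(-40 + 0\right)}{100} = \frac{1849}{100} \left(-40\right) = - \frac{3698}{5}$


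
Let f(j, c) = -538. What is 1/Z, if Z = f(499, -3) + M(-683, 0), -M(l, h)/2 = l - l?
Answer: -1/538 ≈ -0.0018587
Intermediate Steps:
M(l, h) = 0 (M(l, h) = -2*(l - l) = -2*0 = 0)
Z = -538 (Z = -538 + 0 = -538)
1/Z = 1/(-538) = -1/538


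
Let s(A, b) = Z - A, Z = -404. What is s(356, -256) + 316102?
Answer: 315342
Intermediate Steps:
s(A, b) = -404 - A
s(356, -256) + 316102 = (-404 - 1*356) + 316102 = (-404 - 356) + 316102 = -760 + 316102 = 315342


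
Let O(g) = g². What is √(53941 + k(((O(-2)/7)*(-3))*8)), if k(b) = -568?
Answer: √53373 ≈ 231.03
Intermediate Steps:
√(53941 + k(((O(-2)/7)*(-3))*8)) = √(53941 - 568) = √53373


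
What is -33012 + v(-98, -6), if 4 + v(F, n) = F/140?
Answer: -330167/10 ≈ -33017.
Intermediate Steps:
v(F, n) = -4 + F/140
-33012 + v(-98, -6) = -33012 + (-4 + (1/140)*(-98)) = -33012 + (-4 - 7/10) = -33012 - 47/10 = -330167/10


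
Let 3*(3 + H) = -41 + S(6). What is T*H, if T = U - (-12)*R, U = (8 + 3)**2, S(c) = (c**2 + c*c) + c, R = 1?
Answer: 3724/3 ≈ 1241.3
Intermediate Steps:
S(c) = c + 2*c**2 (S(c) = (c**2 + c**2) + c = 2*c**2 + c = c + 2*c**2)
U = 121 (U = 11**2 = 121)
H = 28/3 (H = -3 + (-41 + 6*(1 + 2*6))/3 = -3 + (-41 + 6*(1 + 12))/3 = -3 + (-41 + 6*13)/3 = -3 + (-41 + 78)/3 = -3 + (1/3)*37 = -3 + 37/3 = 28/3 ≈ 9.3333)
T = 133 (T = 121 - (-12) = 121 - 1*(-12) = 121 + 12 = 133)
T*H = 133*(28/3) = 3724/3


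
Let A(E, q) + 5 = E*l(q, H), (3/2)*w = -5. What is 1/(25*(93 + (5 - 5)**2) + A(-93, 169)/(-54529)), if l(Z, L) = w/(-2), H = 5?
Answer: 54529/126780085 ≈ 0.00043011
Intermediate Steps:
w = -10/3 (w = (2/3)*(-5) = -10/3 ≈ -3.3333)
l(Z, L) = 5/3 (l(Z, L) = -10/3/(-2) = -10/3*(-1/2) = 5/3)
A(E, q) = -5 + 5*E/3 (A(E, q) = -5 + E*(5/3) = -5 + 5*E/3)
1/(25*(93 + (5 - 5)**2) + A(-93, 169)/(-54529)) = 1/(25*(93 + (5 - 5)**2) + (-5 + (5/3)*(-93))/(-54529)) = 1/(25*(93 + 0**2) + (-5 - 155)*(-1/54529)) = 1/(25*(93 + 0) - 160*(-1/54529)) = 1/(25*93 + 160/54529) = 1/(2325 + 160/54529) = 1/(126780085/54529) = 54529/126780085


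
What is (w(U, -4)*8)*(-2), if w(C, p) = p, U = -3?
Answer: 64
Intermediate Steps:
(w(U, -4)*8)*(-2) = -4*8*(-2) = -32*(-2) = 64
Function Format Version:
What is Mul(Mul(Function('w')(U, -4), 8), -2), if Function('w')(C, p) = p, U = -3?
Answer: 64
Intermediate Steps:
Mul(Mul(Function('w')(U, -4), 8), -2) = Mul(Mul(-4, 8), -2) = Mul(-32, -2) = 64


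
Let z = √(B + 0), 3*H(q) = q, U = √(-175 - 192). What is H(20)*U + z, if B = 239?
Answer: √239 + 20*I*√367/3 ≈ 15.46 + 127.71*I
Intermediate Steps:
U = I*√367 (U = √(-367) = I*√367 ≈ 19.157*I)
H(q) = q/3
z = √239 (z = √(239 + 0) = √239 ≈ 15.460)
H(20)*U + z = ((⅓)*20)*(I*√367) + √239 = 20*(I*√367)/3 + √239 = 20*I*√367/3 + √239 = √239 + 20*I*√367/3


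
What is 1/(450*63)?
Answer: 1/28350 ≈ 3.5273e-5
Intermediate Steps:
1/(450*63) = 1/28350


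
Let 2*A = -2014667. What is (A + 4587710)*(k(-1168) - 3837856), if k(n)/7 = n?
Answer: -13770242591048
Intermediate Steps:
A = -2014667/2 (A = (½)*(-2014667) = -2014667/2 ≈ -1.0073e+6)
k(n) = 7*n
(A + 4587710)*(k(-1168) - 3837856) = (-2014667/2 + 4587710)*(7*(-1168) - 3837856) = 7160753*(-8176 - 3837856)/2 = (7160753/2)*(-3846032) = -13770242591048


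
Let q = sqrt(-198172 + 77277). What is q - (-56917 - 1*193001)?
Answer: 249918 + I*sqrt(120895) ≈ 2.4992e+5 + 347.7*I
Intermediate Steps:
q = I*sqrt(120895) (q = sqrt(-120895) = I*sqrt(120895) ≈ 347.7*I)
q - (-56917 - 1*193001) = I*sqrt(120895) - (-56917 - 1*193001) = I*sqrt(120895) - (-56917 - 193001) = I*sqrt(120895) - 1*(-249918) = I*sqrt(120895) + 249918 = 249918 + I*sqrt(120895)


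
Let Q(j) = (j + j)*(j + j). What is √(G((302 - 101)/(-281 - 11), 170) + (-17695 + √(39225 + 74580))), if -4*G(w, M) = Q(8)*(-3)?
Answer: √(-17503 + 9*√1405) ≈ 131.02*I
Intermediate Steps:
Q(j) = 4*j² (Q(j) = (2*j)*(2*j) = 4*j²)
G(w, M) = 192 (G(w, M) = -4*8²*(-3)/4 = -4*64*(-3)/4 = -64*(-3) = -¼*(-768) = 192)
√(G((302 - 101)/(-281 - 11), 170) + (-17695 + √(39225 + 74580))) = √(192 + (-17695 + √(39225 + 74580))) = √(192 + (-17695 + √113805)) = √(192 + (-17695 + 9*√1405)) = √(-17503 + 9*√1405)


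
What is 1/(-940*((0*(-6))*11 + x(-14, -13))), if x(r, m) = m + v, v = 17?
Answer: -1/3760 ≈ -0.00026596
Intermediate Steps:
x(r, m) = 17 + m (x(r, m) = m + 17 = 17 + m)
1/(-940*((0*(-6))*11 + x(-14, -13))) = 1/(-940*((0*(-6))*11 + (17 - 13))) = 1/(-940*(0*11 + 4)) = 1/(-940*(0 + 4)) = 1/(-940*4) = 1/(-3760) = -1/3760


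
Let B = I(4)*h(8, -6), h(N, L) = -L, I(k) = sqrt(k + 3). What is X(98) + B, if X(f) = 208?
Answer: 208 + 6*sqrt(7) ≈ 223.87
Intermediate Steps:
I(k) = sqrt(3 + k)
B = 6*sqrt(7) (B = sqrt(3 + 4)*(-1*(-6)) = sqrt(7)*6 = 6*sqrt(7) ≈ 15.875)
X(98) + B = 208 + 6*sqrt(7)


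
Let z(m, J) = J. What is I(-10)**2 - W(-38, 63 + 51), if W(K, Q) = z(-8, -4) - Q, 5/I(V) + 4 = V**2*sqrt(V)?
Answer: (-11798087*I + 94400*sqrt(10))/(16*(-6249*I + 50*sqrt(10))) ≈ 118.0 + 6.3218e-6*I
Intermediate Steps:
I(V) = 5/(-4 + V**(5/2)) (I(V) = 5/(-4 + V**2*sqrt(V)) = 5/(-4 + V**(5/2)))
W(K, Q) = -4 - Q
I(-10)**2 - W(-38, 63 + 51) = (5/(-4 + (-10)**(5/2)))**2 - (-4 - (63 + 51)) = (5/(-4 + 100*I*sqrt(10)))**2 - (-4 - 1*114) = 25/(-4 + 100*I*sqrt(10))**2 - (-4 - 114) = 25/(-4 + 100*I*sqrt(10))**2 - 1*(-118) = 25/(-4 + 100*I*sqrt(10))**2 + 118 = 118 + 25/(-4 + 100*I*sqrt(10))**2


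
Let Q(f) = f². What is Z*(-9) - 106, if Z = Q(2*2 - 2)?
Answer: -142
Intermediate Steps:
Z = 4 (Z = (2*2 - 2)² = (4 - 2)² = 2² = 4)
Z*(-9) - 106 = 4*(-9) - 106 = -36 - 106 = -142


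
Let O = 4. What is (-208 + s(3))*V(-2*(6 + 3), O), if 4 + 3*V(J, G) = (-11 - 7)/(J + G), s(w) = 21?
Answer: 3553/21 ≈ 169.19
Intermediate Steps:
V(J, G) = -4/3 - 6/(G + J) (V(J, G) = -4/3 + ((-11 - 7)/(J + G))/3 = -4/3 + (-18/(G + J))/3 = -4/3 - 6/(G + J))
(-208 + s(3))*V(-2*(6 + 3), O) = (-208 + 21)*(2*(-9 - 2*4 - (-4)*(6 + 3))/(3*(4 - 2*(6 + 3)))) = -374*(-9 - 8 - (-4)*9)/(3*(4 - 2*9)) = -374*(-9 - 8 - 2*(-18))/(3*(4 - 18)) = -374*(-9 - 8 + 36)/(3*(-14)) = -374*(-1)*19/(3*14) = -187*(-19/21) = 3553/21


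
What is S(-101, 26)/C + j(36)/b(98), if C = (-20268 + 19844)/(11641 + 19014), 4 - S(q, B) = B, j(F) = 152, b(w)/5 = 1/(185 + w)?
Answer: 10805417/1060 ≈ 10194.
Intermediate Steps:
b(w) = 5/(185 + w)
S(q, B) = 4 - B
C = -424/30655 ≈ -0.013831
S(-101, 26)/C + j(36)/b(98) = (4 - 1*26)/(-424/30655) + 152/((5/(185 + 98))) = (4 - 26)*(-30655/424) + 152/((5/283)) = -22*(-30655/424) + 152/((5*(1/283))) = 337205/212 + 152/(5/283) = 337205/212 + 152*(283/5) = 337205/212 + 43016/5 = 10805417/1060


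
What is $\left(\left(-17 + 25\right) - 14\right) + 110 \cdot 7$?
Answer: $764$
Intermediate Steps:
$\left(\left(-17 + 25\right) - 14\right) + 110 \cdot 7 = \left(8 - 14\right) + 770 = -6 + 770 = 764$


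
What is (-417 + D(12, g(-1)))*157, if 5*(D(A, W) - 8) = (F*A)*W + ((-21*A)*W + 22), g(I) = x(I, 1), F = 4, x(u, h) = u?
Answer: -285583/5 ≈ -57117.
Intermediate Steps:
g(I) = I
D(A, W) = 62/5 - 17*A*W/5 (D(A, W) = 8 + ((4*A)*W + ((-21*A)*W + 22))/5 = 8 + (4*A*W + (-21*A*W + 22))/5 = 8 + (4*A*W + (22 - 21*A*W))/5 = 8 + (22 - 17*A*W)/5 = 8 + (22/5 - 17*A*W/5) = 62/5 - 17*A*W/5)
(-417 + D(12, g(-1)))*157 = (-417 + (62/5 - 17/5*12*(-1)))*157 = (-417 + (62/5 + 204/5))*157 = (-417 + 266/5)*157 = -1819/5*157 = -285583/5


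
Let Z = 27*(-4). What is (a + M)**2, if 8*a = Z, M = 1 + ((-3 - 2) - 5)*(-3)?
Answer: 1225/4 ≈ 306.25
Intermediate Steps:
Z = -108
M = 31 (M = 1 + (-5 - 5)*(-3) = 1 - 10*(-3) = 1 + 30 = 31)
a = -27/2 (a = (1/8)*(-108) = -27/2 ≈ -13.500)
(a + M)**2 = (-27/2 + 31)**2 = (35/2)**2 = 1225/4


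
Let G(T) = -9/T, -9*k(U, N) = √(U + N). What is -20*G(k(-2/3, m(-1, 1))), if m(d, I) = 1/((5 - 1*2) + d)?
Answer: 1620*I*√6 ≈ 3968.2*I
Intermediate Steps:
m(d, I) = 1/(3 + d) (m(d, I) = 1/((5 - 2) + d) = 1/(3 + d))
k(U, N) = -√(N + U)/9 (k(U, N) = -√(U + N)/9 = -√(N + U)/9)
-20*G(k(-2/3, m(-1, 1))) = -(-180)/((-√(1/(3 - 1) - 2/3)/9)) = -(-180)/((-√(1/2 - 2*⅓)/9)) = -(-180)/((-√(½ - ⅔)/9)) = -(-180)/((-I*√6/54)) = -(-180)*9*I*√6 = -(-1620)*I*√6 = 1620*I*√6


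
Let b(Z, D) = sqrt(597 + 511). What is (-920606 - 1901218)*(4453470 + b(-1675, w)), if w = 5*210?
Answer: -12566908529280 - 5643648*sqrt(277) ≈ -1.2567e+13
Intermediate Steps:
w = 1050
b(Z, D) = 2*sqrt(277) (b(Z, D) = sqrt(1108) = 2*sqrt(277))
(-920606 - 1901218)*(4453470 + b(-1675, w)) = (-920606 - 1901218)*(4453470 + 2*sqrt(277)) = -2821824*(4453470 + 2*sqrt(277)) = -12566908529280 - 5643648*sqrt(277)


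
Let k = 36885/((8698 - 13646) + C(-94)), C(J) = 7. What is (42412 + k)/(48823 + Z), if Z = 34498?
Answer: 69840269/137229687 ≈ 0.50893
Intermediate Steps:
k = -12295/1647 (k = 36885/((8698 - 13646) + 7) = 36885/(-4948 + 7) = 36885/(-4941) = 36885*(-1/4941) = -12295/1647 ≈ -7.4651)
(42412 + k)/(48823 + Z) = (42412 - 12295/1647)/(48823 + 34498) = (69840269/1647)/83321 = (69840269/1647)*(1/83321) = 69840269/137229687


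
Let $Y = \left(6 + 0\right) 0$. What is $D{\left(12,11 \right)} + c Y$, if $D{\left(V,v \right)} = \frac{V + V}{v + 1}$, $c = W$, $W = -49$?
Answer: $2$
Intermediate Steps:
$c = -49$
$D{\left(V,v \right)} = \frac{2 V}{1 + v}$
$Y = 0$ ($Y = 6 \cdot 0 = 0$)
$D{\left(12,11 \right)} + c Y = 2 \cdot 12 \frac{1}{1 + 11} - 0 = 2 \cdot 12 \cdot \frac{1}{12} + 0 = 2 + 0 = 2$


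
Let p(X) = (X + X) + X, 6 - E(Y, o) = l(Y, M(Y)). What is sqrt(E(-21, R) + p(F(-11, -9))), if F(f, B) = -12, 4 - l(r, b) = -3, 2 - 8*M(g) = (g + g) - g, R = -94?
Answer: I*sqrt(37) ≈ 6.0828*I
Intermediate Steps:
M(g) = 1/4 - g/8 (M(g) = 1/4 - ((g + g) - g)/8 = 1/4 - (2*g - g)/8 = 1/4 - g/8)
l(r, b) = 7 (l(r, b) = 4 - 1*(-3) = 4 + 3 = 7)
E(Y, o) = -1 (E(Y, o) = 6 - 1*7 = 6 - 7 = -1)
p(X) = 3*X (p(X) = 2*X + X = 3*X)
sqrt(E(-21, R) + p(F(-11, -9))) = sqrt(-1 + 3*(-12)) = sqrt(-1 - 36) = sqrt(-37) = I*sqrt(37)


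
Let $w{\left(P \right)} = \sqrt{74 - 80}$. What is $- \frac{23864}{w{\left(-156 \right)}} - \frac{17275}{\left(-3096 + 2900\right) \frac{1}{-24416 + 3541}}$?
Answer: $- \frac{360615625}{196} + \frac{11932 i \sqrt{6}}{3} \approx -1.8399 \cdot 10^{6} + 9742.4 i$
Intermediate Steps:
$w{\left(P \right)} = i \sqrt{6}$ ($w{\left(P \right)} = \sqrt{-6} = i \sqrt{6}$)
$- \frac{23864}{w{\left(-156 \right)}} - \frac{17275}{\left(-3096 + 2900\right) \frac{1}{-24416 + 3541}} = - \frac{23864}{i \sqrt{6}} - \frac{17275}{\left(-3096 + 2900\right) \frac{1}{-24416 + 3541}} = - 23864 \left(- \frac{i \sqrt{6}}{6}\right) - \frac{17275}{\left(-196\right) \frac{1}{-20875}} = \frac{11932 i \sqrt{6}}{3} - \frac{17275}{\left(-196\right) \left(- \frac{1}{20875}\right)} = \frac{11932 i \sqrt{6}}{3} - \frac{17275}{\frac{196}{20875}} = \frac{11932 i \sqrt{6}}{3} - \frac{360615625}{196} = - \frac{360615625}{196} + \frac{11932 i \sqrt{6}}{3}$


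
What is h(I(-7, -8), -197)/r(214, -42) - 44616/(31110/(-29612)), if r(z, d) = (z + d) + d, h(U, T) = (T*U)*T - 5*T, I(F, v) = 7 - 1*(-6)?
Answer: 3124635603/67405 ≈ 46356.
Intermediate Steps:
I(F, v) = 13 (I(F, v) = 7 + 6 = 13)
h(U, T) = -5*T + U*T² (h(U, T) = U*T² - 5*T = -5*T + U*T²)
r(z, d) = z + 2*d (r(z, d) = (d + z) + d = z + 2*d)
h(I(-7, -8), -197)/r(214, -42) - 44616/(31110/(-29612)) = (-197*(-5 - 197*13))/(214 + 2*(-42)) - 44616/(31110/(-29612)) = (-197*(-5 - 2561))/(214 - 84) - 44616/(31110*(-1/29612)) = -197*(-2566)/130 - 44616/(-15555/14806) = 505502*(1/130) - 44616*(-14806/15555) = 252751/65 + 220194832/5185 = 3124635603/67405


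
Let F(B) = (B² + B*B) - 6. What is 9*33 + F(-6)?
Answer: 363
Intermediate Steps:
F(B) = -6 + 2*B² (F(B) = (B² + B²) - 6 = 2*B² - 6 = -6 + 2*B²)
9*33 + F(-6) = 9*33 + (-6 + 2*(-6)²) = 297 + (-6 + 2*36) = 297 + (-6 + 72) = 297 + 66 = 363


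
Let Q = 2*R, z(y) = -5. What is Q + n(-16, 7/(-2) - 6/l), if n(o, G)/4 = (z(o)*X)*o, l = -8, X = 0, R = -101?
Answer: -202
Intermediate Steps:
n(o, G) = 0 (n(o, G) = 4*((-5*0)*o) = 4*(0*o) = 4*0 = 0)
Q = -202 (Q = 2*(-101) = -202)
Q + n(-16, 7/(-2) - 6/l) = -202 + 0 = -202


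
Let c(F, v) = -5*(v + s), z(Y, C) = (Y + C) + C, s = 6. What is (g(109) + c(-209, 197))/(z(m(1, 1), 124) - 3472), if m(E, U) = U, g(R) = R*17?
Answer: -838/3223 ≈ -0.26001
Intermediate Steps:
g(R) = 17*R
z(Y, C) = Y + 2*C (z(Y, C) = (C + Y) + C = Y + 2*C)
c(F, v) = -30 - 5*v (c(F, v) = -5*(v + 6) = -5*(6 + v) = -30 - 5*v)
(g(109) + c(-209, 197))/(z(m(1, 1), 124) - 3472) = (17*109 + (-30 - 5*197))/((1 + 2*124) - 3472) = (1853 + (-30 - 985))/((1 + 248) - 3472) = (1853 - 1015)/(249 - 3472) = 838/(-3223) = 838*(-1/3223) = -838/3223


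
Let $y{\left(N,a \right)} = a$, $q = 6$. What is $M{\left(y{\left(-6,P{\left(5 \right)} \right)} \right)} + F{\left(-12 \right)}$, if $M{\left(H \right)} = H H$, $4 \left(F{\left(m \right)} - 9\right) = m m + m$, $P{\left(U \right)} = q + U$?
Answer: $163$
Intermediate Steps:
$P{\left(U \right)} = 6 + U$
$F{\left(m \right)} = 9 + \frac{m}{4} + \frac{m^{2}}{4}$ ($F{\left(m \right)} = 9 + \frac{m m + m}{4} = 9 + \frac{m^{2} + m}{4} = 9 + \frac{m + m^{2}}{4} = 9 + \left(\frac{m}{4} + \frac{m^{2}}{4}\right) = 9 + \frac{m}{4} + \frac{m^{2}}{4}$)
$M{\left(H \right)} = H^{2}$
$M{\left(y{\left(-6,P{\left(5 \right)} \right)} \right)} + F{\left(-12 \right)} = \left(6 + 5\right)^{2} + \left(9 + \frac{1}{4} \left(-12\right) + \frac{\left(-12\right)^{2}}{4}\right) = 11^{2} + \left(9 - 3 + \frac{1}{4} \cdot 144\right) = 121 + \left(9 - 3 + 36\right) = 121 + 42 = 163$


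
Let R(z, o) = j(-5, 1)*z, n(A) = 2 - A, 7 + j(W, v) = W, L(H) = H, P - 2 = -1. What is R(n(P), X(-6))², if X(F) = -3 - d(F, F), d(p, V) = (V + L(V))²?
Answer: 144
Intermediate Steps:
P = 1 (P = 2 - 1 = 1)
j(W, v) = -7 + W
d(p, V) = 4*V² (d(p, V) = (V + V)² = (2*V)² = 4*V²)
X(F) = -3 - 4*F²
R(z, o) = -12*z (R(z, o) = (-7 - 5)*z = -12*z)
R(n(P), X(-6))² = (-12*(2 - 1*1))² = (-12*(2 - 1))² = (-12*1)² = (-12)² = 144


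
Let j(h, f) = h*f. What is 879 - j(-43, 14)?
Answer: 1481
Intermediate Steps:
j(h, f) = f*h
879 - j(-43, 14) = 879 - 14*(-43) = 879 - 1*(-602) = 879 + 602 = 1481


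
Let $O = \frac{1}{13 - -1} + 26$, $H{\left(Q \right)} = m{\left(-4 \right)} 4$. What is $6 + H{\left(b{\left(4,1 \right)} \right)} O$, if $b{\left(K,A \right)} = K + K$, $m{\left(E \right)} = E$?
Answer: $- \frac{2878}{7} \approx -411.14$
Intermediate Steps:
$b{\left(K,A \right)} = 2 K$
$H{\left(Q \right)} = -16$ ($H{\left(Q \right)} = \left(-4\right) 4 = -16$)
$O = \frac{365}{14}$ ($O = \frac{1}{13 + 1} + 26 = \frac{1}{14} + 26 = \frac{365}{14} \approx 26.071$)
$6 + H{\left(b{\left(4,1 \right)} \right)} O = 6 - \frac{2920}{7} = - \frac{2878}{7}$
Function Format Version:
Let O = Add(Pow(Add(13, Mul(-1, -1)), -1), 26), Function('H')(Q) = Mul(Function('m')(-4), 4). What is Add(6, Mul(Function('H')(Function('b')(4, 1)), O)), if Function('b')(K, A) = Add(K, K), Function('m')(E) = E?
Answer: Rational(-2878, 7) ≈ -411.14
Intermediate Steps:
Function('b')(K, A) = Mul(2, K)
Function('H')(Q) = -16 (Function('H')(Q) = Mul(-4, 4) = -16)
O = Rational(365, 14) (O = Add(Pow(Add(13, 1), -1), 26) = Add(Pow(14, -1), 26) = Add(Rational(1, 14), 26) = Rational(365, 14) ≈ 26.071)
Add(6, Mul(Function('H')(Function('b')(4, 1)), O)) = Add(6, Mul(-16, Rational(365, 14))) = Add(6, Rational(-2920, 7)) = Rational(-2878, 7)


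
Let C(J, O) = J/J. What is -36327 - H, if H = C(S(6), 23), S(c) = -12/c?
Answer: -36328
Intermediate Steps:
C(J, O) = 1
H = 1
-36327 - H = -36327 - 1*1 = -36327 - 1 = -36328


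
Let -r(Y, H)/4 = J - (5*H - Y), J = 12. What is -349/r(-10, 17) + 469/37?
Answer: 142795/12284 ≈ 11.624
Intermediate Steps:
r(Y, H) = -48 - 4*Y + 20*H (r(Y, H) = -4*(12 - (5*H - Y)) = -4*(12 - (-Y + 5*H)) = -4*(12 + (Y - 5*H)) = -4*(12 + Y - 5*H) = -48 - 4*Y + 20*H)
-349/r(-10, 17) + 469/37 = -349/(-48 - 4*(-10) + 20*17) + 469/37 = -349/(-48 + 40 + 340) + 469*(1/37) = -349/332 + 469/37 = 142795/12284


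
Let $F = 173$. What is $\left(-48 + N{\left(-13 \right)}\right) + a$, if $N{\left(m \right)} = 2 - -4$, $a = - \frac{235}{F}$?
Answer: $- \frac{7501}{173} \approx -43.358$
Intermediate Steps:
$a = - \frac{235}{173} \approx -1.3584$
$N{\left(m \right)} = 6$ ($N{\left(m \right)} = 2 + 4 = 6$)
$\left(-48 + N{\left(-13 \right)}\right) + a = \left(-48 + 6\right) - \frac{235}{173} = -42 - \frac{235}{173} = - \frac{7501}{173}$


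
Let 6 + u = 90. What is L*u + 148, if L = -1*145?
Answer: -12032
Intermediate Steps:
u = 84 (u = -6 + 90 = 84)
L = -145
L*u + 148 = -145*84 + 148 = -12180 + 148 = -12032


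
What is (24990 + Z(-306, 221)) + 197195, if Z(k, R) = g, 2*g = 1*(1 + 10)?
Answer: 444381/2 ≈ 2.2219e+5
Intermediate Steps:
g = 11/2 (g = (1*(1 + 10))/2 = (1*11)/2 = (½)*11 = 11/2 ≈ 5.5000)
Z(k, R) = 11/2
(24990 + Z(-306, 221)) + 197195 = (24990 + 11/2) + 197195 = 49991/2 + 197195 = 444381/2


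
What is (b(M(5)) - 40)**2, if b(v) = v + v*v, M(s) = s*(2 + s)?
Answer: 1488400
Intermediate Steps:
b(v) = v + v**2
(b(M(5)) - 40)**2 = ((5*(2 + 5))*(1 + 5*(2 + 5)) - 40)**2 = ((5*7)*(1 + 5*7) - 40)**2 = (35*(1 + 35) - 40)**2 = (35*36 - 40)**2 = (1260 - 40)**2 = 1220**2 = 1488400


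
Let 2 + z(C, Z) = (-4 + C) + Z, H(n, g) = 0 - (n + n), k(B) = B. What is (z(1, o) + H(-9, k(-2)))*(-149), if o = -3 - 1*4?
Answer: -894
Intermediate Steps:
o = -7 (o = -3 - 4 = -7)
H(n, g) = -2*n (H(n, g) = 0 - 2*n = -2*n)
z(C, Z) = -6 + C + Z (z(C, Z) = -2 + ((-4 + C) + Z) = -2 + (-4 + C + Z) = -6 + C + Z)
(z(1, o) + H(-9, k(-2)))*(-149) = ((-6 + 1 - 7) - 2*(-9))*(-149) = (-12 + 18)*(-149) = 6*(-149) = -894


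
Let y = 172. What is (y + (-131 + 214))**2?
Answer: 65025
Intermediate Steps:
(y + (-131 + 214))**2 = (172 + (-131 + 214))**2 = (172 + 83)**2 = 255**2 = 65025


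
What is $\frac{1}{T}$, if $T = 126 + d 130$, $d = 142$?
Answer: $\frac{1}{18586} \approx 5.3804 \cdot 10^{-5}$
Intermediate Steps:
$T = 18586$ ($T = 126 + 142 \cdot 130 = 126 + 18460 = 18586$)
$\frac{1}{T} = \frac{1}{18586}$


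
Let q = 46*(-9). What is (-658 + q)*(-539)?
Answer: 577808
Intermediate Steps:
q = -414
(-658 + q)*(-539) = (-658 - 414)*(-539) = -1072*(-539) = 577808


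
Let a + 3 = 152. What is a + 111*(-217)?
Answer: -23938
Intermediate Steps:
a = 149 (a = -3 + 152 = 149)
a + 111*(-217) = 149 + 111*(-217) = 149 - 24087 = -23938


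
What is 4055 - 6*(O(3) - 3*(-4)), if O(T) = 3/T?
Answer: 3977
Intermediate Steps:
4055 - 6*(O(3) - 3*(-4)) = 4055 - 6*(3/3 - 3*(-4)) = 4055 - 6*(3*(1/3) + 12) = 4055 - 6*(1 + 12) = 4055 - 6*13 = 4055 - 1*78 = 4055 - 78 = 3977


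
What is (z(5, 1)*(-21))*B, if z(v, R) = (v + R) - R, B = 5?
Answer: -525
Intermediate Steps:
z(v, R) = v (z(v, R) = (R + v) - R = v)
(z(5, 1)*(-21))*B = (5*(-21))*5 = -105*5 = -525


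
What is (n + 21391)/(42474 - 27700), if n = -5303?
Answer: 8044/7387 ≈ 1.0889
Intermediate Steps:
(n + 21391)/(42474 - 27700) = (-5303 + 21391)/(42474 - 27700) = 16088/14774 = 16088*(1/14774) = 8044/7387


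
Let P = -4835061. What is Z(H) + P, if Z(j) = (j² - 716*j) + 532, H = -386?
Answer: -4409157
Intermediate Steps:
Z(j) = 532 + j² - 716*j
Z(H) + P = (532 + (-386)² - 716*(-386)) - 4835061 = (532 + 148996 + 276376) - 4835061 = 425904 - 4835061 = -4409157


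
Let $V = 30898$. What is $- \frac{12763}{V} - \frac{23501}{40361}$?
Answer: $- \frac{1241261341}{1247074178} \approx -0.99534$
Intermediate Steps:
$- \frac{12763}{V} - \frac{23501}{40361} = - \frac{12763}{30898} - \frac{23501}{40361} = - \frac{1241261341}{1247074178}$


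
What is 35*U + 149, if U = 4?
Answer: 289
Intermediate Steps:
35*U + 149 = 35*4 + 149 = 140 + 149 = 289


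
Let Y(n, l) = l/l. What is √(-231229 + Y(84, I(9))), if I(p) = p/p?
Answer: 6*I*√6423 ≈ 480.86*I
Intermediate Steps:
I(p) = 1
Y(n, l) = 1
√(-231229 + Y(84, I(9))) = √(-231229 + 1) = √(-231228) = 6*I*√6423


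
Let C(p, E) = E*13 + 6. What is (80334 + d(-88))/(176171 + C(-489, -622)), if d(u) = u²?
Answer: 88078/168091 ≈ 0.52399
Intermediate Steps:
C(p, E) = 6 + 13*E (C(p, E) = 13*E + 6 = 6 + 13*E)
(80334 + d(-88))/(176171 + C(-489, -622)) = (80334 + (-88)²)/(176171 + (6 + 13*(-622))) = (80334 + 7744)/(176171 + (6 - 8086)) = 88078/(176171 - 8080) = 88078/168091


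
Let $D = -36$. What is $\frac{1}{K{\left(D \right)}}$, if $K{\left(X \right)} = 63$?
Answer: $\frac{1}{63} \approx 0.015873$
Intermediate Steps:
$\frac{1}{K{\left(D \right)}} = \frac{1}{63}$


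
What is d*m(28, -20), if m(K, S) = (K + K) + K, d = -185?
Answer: -15540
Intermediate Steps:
m(K, S) = 3*K (m(K, S) = 2*K + K = 3*K)
d*m(28, -20) = -555*28 = -185*84 = -15540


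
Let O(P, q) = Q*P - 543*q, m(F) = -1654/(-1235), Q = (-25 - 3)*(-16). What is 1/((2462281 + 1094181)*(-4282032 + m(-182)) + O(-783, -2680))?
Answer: -95/1446743431209764 ≈ -6.5665e-14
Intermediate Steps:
Q = 448 (Q = -28*(-16) = 448)
m(F) = 1654/1235 (m(F) = -1654*(-1/1235) = 1654/1235)
O(P, q) = -543*q + 448*P (O(P, q) = 448*P - 543*q = -543*q + 448*P)
1/((2462281 + 1094181)*(-4282032 + m(-182)) + O(-783, -2680)) = 1/((2462281 + 1094181)*(-4282032 + 1654/1235) + (-543*(-2680) + 448*(-783))) = 1/(3556462*(-5288307866/1235) + (1455240 - 350784)) = 1/(-1446743536133084/95 + 1104456) = 1/(-1446743431209764/95) = -95/1446743431209764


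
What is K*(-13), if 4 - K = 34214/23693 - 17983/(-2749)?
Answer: 3374764601/65132057 ≈ 51.814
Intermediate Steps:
K = -259597277/65132057 (K = 4 - (34214/23693 - 17983/(-2749)) = 4 - (34214*(1/23693) - 17983*(-1/2749)) = 4 - (34214/23693 + 17983/2749) = 4 - 1*520125505/65132057 = 4 - 520125505/65132057 = -259597277/65132057 ≈ -3.9857)
K*(-13) = -259597277/65132057*(-13) = 3374764601/65132057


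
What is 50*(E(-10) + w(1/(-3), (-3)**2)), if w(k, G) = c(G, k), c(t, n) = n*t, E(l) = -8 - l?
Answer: -50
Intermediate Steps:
w(k, G) = G*k (w(k, G) = k*G = G*k)
50*(E(-10) + w(1/(-3), (-3)**2)) = 50*((-8 - 1*(-10)) + (-3)**2/(-3)) = 50*((-8 + 10) + 9*(-1/3)) = 50*(2 - 3) = 50*(-1) = -50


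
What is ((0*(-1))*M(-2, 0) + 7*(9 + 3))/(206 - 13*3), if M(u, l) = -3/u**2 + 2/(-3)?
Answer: 84/167 ≈ 0.50299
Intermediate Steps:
M(u, l) = -2/3 - 3/u**2 (M(u, l) = -3/u**2 + 2*(-1/3) = -3/u**2 - 2/3 = -2/3 - 3/u**2)
((0*(-1))*M(-2, 0) + 7*(9 + 3))/(206 - 13*3) = ((0*(-1))*(-2/3 - 3/(-2)**2) + 7*(9 + 3))/(206 - 13*3) = (0*(-2/3 - 3*1/4) + 7*12)/(206 - 39) = (0*(-2/3 - 3/4) + 84)/167 = (0*(-17/12) + 84)*(1/167) = (0 + 84)*(1/167) = 84*(1/167) = 84/167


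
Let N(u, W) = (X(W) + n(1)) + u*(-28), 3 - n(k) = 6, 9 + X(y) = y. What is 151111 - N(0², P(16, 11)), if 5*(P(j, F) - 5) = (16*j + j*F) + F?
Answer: 755147/5 ≈ 1.5103e+5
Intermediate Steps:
P(j, F) = 5 + F/5 + 16*j/5 + F*j/5 (P(j, F) = 5 + ((16*j + j*F) + F)/5 = 5 + ((16*j + F*j) + F)/5 = 5 + (F + 16*j + F*j)/5 = 5 + (F/5 + 16*j/5 + F*j/5) = 5 + F/5 + 16*j/5 + F*j/5)
X(y) = -9 + y
n(k) = -3 (n(k) = 3 - 1*6 = 3 - 6 = -3)
N(u, W) = -12 + W - 28*u (N(u, W) = ((-9 + W) - 3) + u*(-28) = (-12 + W) - 28*u = -12 + W - 28*u)
151111 - N(0², P(16, 11)) = 151111 - (-12 + (5 + (⅕)*11 + (16/5)*16 + (⅕)*11*16) - 28*0²) = 151111 - (-12 + (5 + 11/5 + 256/5 + 176/5) - 28*0) = 151111 - (-12 + 468/5 + 0) = 151111 - 1*408/5 = 151111 - 408/5 = 755147/5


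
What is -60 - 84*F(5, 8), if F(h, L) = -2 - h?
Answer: 528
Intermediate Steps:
-60 - 84*F(5, 8) = -60 - 84*(-2 - 1*5) = -60 - 84*(-2 - 5) = -60 - 84*(-7) = -60 + 588 = 528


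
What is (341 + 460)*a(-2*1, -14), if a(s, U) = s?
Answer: -1602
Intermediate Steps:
(341 + 460)*a(-2*1, -14) = (341 + 460)*(-2*1) = 801*(-2) = -1602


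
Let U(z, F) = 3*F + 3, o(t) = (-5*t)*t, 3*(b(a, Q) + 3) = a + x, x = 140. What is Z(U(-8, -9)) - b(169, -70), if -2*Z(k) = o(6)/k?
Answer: -415/4 ≈ -103.75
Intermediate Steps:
b(a, Q) = 131/3 + a/3 (b(a, Q) = -3 + (a + 140)/3 = -3 + (140 + a)/3 = -3 + (140/3 + a/3) = 131/3 + a/3)
o(t) = -5*t**2
U(z, F) = 3 + 3*F
Z(k) = 90/k (Z(k) = -(-5*6**2)/(2*k) = -(-5*36)/(2*k) = -(-90)/k = 90/k)
Z(U(-8, -9)) - b(169, -70) = 90/(3 + 3*(-9)) - (131/3 + (1/3)*169) = 90/(3 - 27) - (131/3 + 169/3) = 90/(-24) - 1*100 = 90*(-1/24) - 100 = -15/4 - 100 = -415/4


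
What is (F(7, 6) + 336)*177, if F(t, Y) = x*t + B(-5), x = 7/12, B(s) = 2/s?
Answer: 1202479/20 ≈ 60124.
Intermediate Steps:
x = 7/12 (x = 7*(1/12) = 7/12 ≈ 0.58333)
F(t, Y) = -2/5 + 7*t/12 (F(t, Y) = 7*t/12 + 2/(-5) = 7*t/12 + 2*(-1/5) = 7*t/12 - 2/5 = -2/5 + 7*t/12)
(F(7, 6) + 336)*177 = ((-2/5 + (7/12)*7) + 336)*177 = ((-2/5 + 49/12) + 336)*177 = (221/60 + 336)*177 = (20381/60)*177 = 1202479/20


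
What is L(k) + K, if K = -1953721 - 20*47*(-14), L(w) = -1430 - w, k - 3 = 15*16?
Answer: -1942234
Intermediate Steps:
k = 243 (k = 3 + 15*16 = 3 + 240 = 243)
K = -1940561 (K = -1953721 - 940*(-14) = -1953721 + 13160 = -1940561)
L(k) + K = (-1430 - 1*243) - 1940561 = (-1430 - 243) - 1940561 = -1673 - 1940561 = -1942234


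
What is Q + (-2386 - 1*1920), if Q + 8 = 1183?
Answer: -3131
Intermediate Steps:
Q = 1175 (Q = -8 + 1183 = 1175)
Q + (-2386 - 1*1920) = 1175 + (-2386 - 1*1920) = 1175 + (-2386 - 1920) = 1175 - 4306 = -3131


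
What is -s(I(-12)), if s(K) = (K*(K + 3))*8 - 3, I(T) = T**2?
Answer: -169341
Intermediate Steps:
s(K) = -3 + 8*K*(3 + K) (s(K) = (K*(3 + K))*8 - 3 = 8*K*(3 + K) - 3 = -3 + 8*K*(3 + K))
-s(I(-12)) = -(-3 + 8*((-12)**2)**2 + 24*(-12)**2) = -(-3 + 8*144**2 + 24*144) = -(-3 + 8*20736 + 3456) = -(-3 + 165888 + 3456) = -1*169341 = -169341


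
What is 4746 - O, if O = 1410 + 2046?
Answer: 1290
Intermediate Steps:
O = 3456
4746 - O = 4746 - 1*3456 = 4746 - 3456 = 1290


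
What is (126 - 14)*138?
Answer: 15456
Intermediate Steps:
(126 - 14)*138 = 112*138 = 15456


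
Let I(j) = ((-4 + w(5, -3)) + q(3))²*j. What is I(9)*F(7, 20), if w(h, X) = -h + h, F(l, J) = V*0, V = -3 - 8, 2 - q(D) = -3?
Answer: 0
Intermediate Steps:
q(D) = 5 (q(D) = 2 - 1*(-3) = 2 + 3 = 5)
V = -11
F(l, J) = 0 (F(l, J) = -11*0 = 0)
w(h, X) = 0
I(j) = j (I(j) = ((-4 + 0) + 5)²*j = (-4 + 5)²*j = 1²*j = 1*j = j)
I(9)*F(7, 20) = 9*0 = 0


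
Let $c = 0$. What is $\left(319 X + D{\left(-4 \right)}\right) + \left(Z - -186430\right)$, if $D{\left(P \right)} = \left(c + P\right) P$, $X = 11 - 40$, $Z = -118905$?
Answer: $58290$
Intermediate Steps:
$X = -29$
$D{\left(P \right)} = P^{2}$ ($D{\left(P \right)} = \left(0 + P\right) P = P P = P^{2}$)
$\left(319 X + D{\left(-4 \right)}\right) + \left(Z - -186430\right) = \left(319 \left(-29\right) + \left(-4\right)^{2}\right) - -67525 = \left(-9251 + 16\right) + \left(-118905 + 186430\right) = -9235 + 67525 = 58290$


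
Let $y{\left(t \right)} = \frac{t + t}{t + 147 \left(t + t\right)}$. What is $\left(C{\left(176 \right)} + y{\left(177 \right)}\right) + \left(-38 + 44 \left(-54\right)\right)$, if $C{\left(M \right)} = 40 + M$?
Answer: $- \frac{648408}{295} \approx -2198.0$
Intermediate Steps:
$y{\left(t \right)} = \frac{2}{295}$ ($y{\left(t \right)} = \frac{2 t}{t + 147 \cdot 2 t} = \frac{2 t}{t + 294 t} = \frac{2 t}{295 t} = 2 t \frac{1}{295 t} = \frac{2}{295}$)
$\left(C{\left(176 \right)} + y{\left(177 \right)}\right) + \left(-38 + 44 \left(-54\right)\right) = \left(\left(40 + 176\right) + \frac{2}{295}\right) + \left(-38 + 44 \left(-54\right)\right) = \left(216 + \frac{2}{295}\right) - 2414 = \frac{63722}{295} - 2414 = - \frac{648408}{295}$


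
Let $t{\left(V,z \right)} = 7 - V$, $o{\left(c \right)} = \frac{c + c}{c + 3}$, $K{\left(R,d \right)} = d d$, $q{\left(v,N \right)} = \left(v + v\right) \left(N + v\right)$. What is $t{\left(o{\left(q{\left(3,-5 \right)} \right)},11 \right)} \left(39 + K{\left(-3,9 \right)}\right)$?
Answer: $520$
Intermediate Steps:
$q{\left(v,N \right)} = 2 v \left(N + v\right)$
$K{\left(R,d \right)} = d^{2}$
$o{\left(c \right)} = \frac{2 c}{3 + c}$
$t{\left(o{\left(q{\left(3,-5 \right)} \right)},11 \right)} \left(39 + K{\left(-3,9 \right)}\right) = \left(7 - \frac{2 \cdot 2 \cdot 3 \left(-5 + 3\right)}{3 + 2 \cdot 3 \left(-5 + 3\right)}\right) \left(39 + 9^{2}\right) = \left(7 - \frac{2 \cdot 2 \cdot 3 \left(-2\right)}{3 + 2 \cdot 3 \left(-2\right)}\right) \left(39 + 81\right) = \left(7 - 2 \left(-12\right) \frac{1}{3 - 12}\right) 120 = \left(7 - 2 \left(-12\right) \frac{1}{-9}\right) 120 = \left(7 - 2 \left(-12\right) \left(- \frac{1}{9}\right)\right) 120 = \left(7 - \frac{8}{3}\right) 120 = \frac{13}{3} \cdot 120 = 520$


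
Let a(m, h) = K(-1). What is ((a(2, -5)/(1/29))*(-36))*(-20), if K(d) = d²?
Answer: 20880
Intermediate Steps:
a(m, h) = 1 (a(m, h) = (-1)² = 1)
((a(2, -5)/(1/29))*(-36))*(-20) = ((1/1/29)*(-36))*(-20) = ((1/(1/29))*(-36))*(-20) = ((1*29)*(-36))*(-20) = (29*(-36))*(-20) = -1044*(-20) = 20880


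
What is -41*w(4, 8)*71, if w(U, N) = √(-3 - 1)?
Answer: -5822*I ≈ -5822.0*I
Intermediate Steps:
w(U, N) = 2*I (w(U, N) = √(-4) = 2*I)
-41*w(4, 8)*71 = -82*I*71 = -5822*I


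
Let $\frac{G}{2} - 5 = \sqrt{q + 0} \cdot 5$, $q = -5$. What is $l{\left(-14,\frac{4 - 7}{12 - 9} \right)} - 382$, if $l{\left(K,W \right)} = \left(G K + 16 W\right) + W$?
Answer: $-539 - 140 i \sqrt{5} \approx -539.0 - 313.05 i$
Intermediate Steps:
$G = 10 + 10 i \sqrt{5}$ ($G = 10 + 2 \sqrt{-5 + 0} \cdot 5 = 10 + 2 \sqrt{-5} \cdot 5 = 10 + 2 i \sqrt{5} \cdot 5 = 10 + 2 \cdot 5 i \sqrt{5} = 10 + 10 i \sqrt{5} \approx 10.0 + 22.361 i$)
$l{\left(K,W \right)} = 17 W + K \left(10 + 10 i \sqrt{5}\right)$ ($l{\left(K,W \right)} = \left(\left(10 + 10 i \sqrt{5}\right) K + 16 W\right) + W = \left(K \left(10 + 10 i \sqrt{5}\right) + 16 W\right) + W = \left(16 W + K \left(10 + 10 i \sqrt{5}\right)\right) + W = 17 W + K \left(10 + 10 i \sqrt{5}\right)$)
$l{\left(-14,\frac{4 - 7}{12 - 9} \right)} - 382 = \left(17 \frac{4 - 7}{12 - 9} + 10 \left(-14\right) \left(1 + i \sqrt{5}\right)\right) - 382 = \left(17 \left(- \frac{3}{3}\right) - \left(140 + 140 i \sqrt{5}\right)\right) - 382 = \left(17 \left(\left(-3\right) \frac{1}{3}\right) - \left(140 + 140 i \sqrt{5}\right)\right) - 382 = \left(17 \left(-1\right) - \left(140 + 140 i \sqrt{5}\right)\right) - 382 = \left(-17 - \left(140 + 140 i \sqrt{5}\right)\right) - 382 = \left(-157 - 140 i \sqrt{5}\right) - 382 = -539 - 140 i \sqrt{5}$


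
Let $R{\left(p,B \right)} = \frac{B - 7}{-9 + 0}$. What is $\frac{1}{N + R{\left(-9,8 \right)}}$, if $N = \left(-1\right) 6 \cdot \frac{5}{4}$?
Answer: $- \frac{18}{137} \approx -0.13139$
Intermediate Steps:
$R{\left(p,B \right)} = \frac{7}{9} - \frac{B}{9}$ ($R{\left(p,B \right)} = \frac{-7 + B}{-9} = \left(-7 + B\right) \left(- \frac{1}{9}\right) = \frac{7}{9} - \frac{B}{9}$)
$N = - \frac{15}{2}$ ($N = - 6 \cdot 5 \cdot \frac{1}{4} = \left(-6\right) \frac{5}{4} = - \frac{15}{2} \approx -7.5$)
$\frac{1}{N + R{\left(-9,8 \right)}} = \frac{1}{- \frac{15}{2} + \left(\frac{7}{9} - \frac{8}{9}\right)} = \frac{1}{- \frac{15}{2} - \frac{1}{9}} = \frac{1}{- \frac{137}{18}} = - \frac{18}{137}$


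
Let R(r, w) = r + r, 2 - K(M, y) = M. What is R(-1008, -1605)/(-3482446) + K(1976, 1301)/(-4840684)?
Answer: 4158291837/4214355158266 ≈ 0.00098670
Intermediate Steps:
K(M, y) = 2 - M
R(r, w) = 2*r
R(-1008, -1605)/(-3482446) + K(1976, 1301)/(-4840684) = (2*(-1008))/(-3482446) + (2 - 1*1976)/(-4840684) = -2016*(-1/3482446) + (2 - 1976)*(-1/4840684) = 1008/1741223 - 1974*(-1/4840684) = 1008/1741223 + 987/2420342 = 4158291837/4214355158266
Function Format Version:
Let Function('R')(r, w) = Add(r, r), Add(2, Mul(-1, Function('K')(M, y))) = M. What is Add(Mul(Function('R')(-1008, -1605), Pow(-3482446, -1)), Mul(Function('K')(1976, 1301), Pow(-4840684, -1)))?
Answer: Rational(4158291837, 4214355158266) ≈ 0.00098670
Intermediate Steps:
Function('K')(M, y) = Add(2, Mul(-1, M))
Function('R')(r, w) = Mul(2, r)
Add(Mul(Function('R')(-1008, -1605), Pow(-3482446, -1)), Mul(Function('K')(1976, 1301), Pow(-4840684, -1))) = Add(Mul(Mul(2, -1008), Pow(-3482446, -1)), Mul(Add(2, Mul(-1, 1976)), Pow(-4840684, -1))) = Add(Mul(-2016, Rational(-1, 3482446)), Mul(Add(2, -1976), Rational(-1, 4840684))) = Add(Rational(1008, 1741223), Mul(-1974, Rational(-1, 4840684))) = Add(Rational(1008, 1741223), Rational(987, 2420342)) = Rational(4158291837, 4214355158266)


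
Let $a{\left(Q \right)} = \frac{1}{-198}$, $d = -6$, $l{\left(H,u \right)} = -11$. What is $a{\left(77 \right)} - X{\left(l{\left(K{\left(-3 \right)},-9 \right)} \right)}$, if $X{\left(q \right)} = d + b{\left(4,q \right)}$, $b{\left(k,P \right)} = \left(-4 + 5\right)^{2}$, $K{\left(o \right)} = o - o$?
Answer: $\frac{989}{198} \approx 4.9949$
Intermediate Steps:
$K{\left(o \right)} = 0$
$b{\left(k,P \right)} = 1$ ($b{\left(k,P \right)} = 1^{2} = 1$)
$a{\left(Q \right)} = - \frac{1}{198}$
$X{\left(q \right)} = -5$ ($X{\left(q \right)} = -6 + 1 = -5$)
$a{\left(77 \right)} - X{\left(l{\left(K{\left(-3 \right)},-9 \right)} \right)} = - \frac{1}{198} - -5 = - \frac{1}{198} + 5 = \frac{989}{198}$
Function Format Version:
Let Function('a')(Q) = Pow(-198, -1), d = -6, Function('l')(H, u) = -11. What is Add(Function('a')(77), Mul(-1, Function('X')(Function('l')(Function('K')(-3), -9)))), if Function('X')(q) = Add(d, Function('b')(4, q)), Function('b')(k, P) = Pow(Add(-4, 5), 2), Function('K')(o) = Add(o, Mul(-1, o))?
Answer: Rational(989, 198) ≈ 4.9949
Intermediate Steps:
Function('K')(o) = 0
Function('b')(k, P) = 1 (Function('b')(k, P) = Pow(1, 2) = 1)
Function('a')(Q) = Rational(-1, 198)
Function('X')(q) = -5 (Function('X')(q) = Add(-6, 1) = -5)
Add(Function('a')(77), Mul(-1, Function('X')(Function('l')(Function('K')(-3), -9)))) = Add(Rational(-1, 198), Mul(-1, -5)) = Add(Rational(-1, 198), 5) = Rational(989, 198)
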